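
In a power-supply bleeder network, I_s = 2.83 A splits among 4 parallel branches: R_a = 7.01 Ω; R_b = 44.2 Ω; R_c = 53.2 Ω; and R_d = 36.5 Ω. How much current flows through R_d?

ΣG = 1/7.01 + 1/44.2 + 1/53.2 + 1/36.5 = 0.2115.
Current divider: I(R_d) = I_s · G_k/ΣG = 2.83 × (0.02740/0.2115) = 2.83 × 0.1296 = 0.3666 A.

I ≈ 0.367 A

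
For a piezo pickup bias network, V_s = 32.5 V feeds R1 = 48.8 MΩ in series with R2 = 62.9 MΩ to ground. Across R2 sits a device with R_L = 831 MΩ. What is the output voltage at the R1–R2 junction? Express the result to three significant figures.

V_out ≈ 17.7 V

R2 ‖ R_L = (62.9 × 831)/(62.9 + 831) = 58.47 MΩ.
Then V_out = V_s · R2'/(R1 + R2') = 32.5 × 58.47/107.3 = 17.72 V.
(Unloaded it would be 18.3 V; the load pulls it down.)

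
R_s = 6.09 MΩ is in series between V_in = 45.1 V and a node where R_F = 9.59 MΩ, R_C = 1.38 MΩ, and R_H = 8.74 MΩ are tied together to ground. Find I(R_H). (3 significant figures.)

Parallel bank: R_p = 1/(1/9.59 + 1/1.38 + 1/8.74) = 1.060 MΩ.
Node voltage V_A = V_in · R_p/(R_s + R_p) = 45.1 × 0.1483 = 6.687 V.
I(R_H) = V_A / R_H = 6.687/8.74 = 0.7651 µA.

I ≈ 0.765 µA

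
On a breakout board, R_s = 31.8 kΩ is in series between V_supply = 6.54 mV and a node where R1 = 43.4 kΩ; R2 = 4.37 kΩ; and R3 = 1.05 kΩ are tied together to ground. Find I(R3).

Parallel bank: R_p = 1/(1/43.4 + 1/4.37 + 1/1.05) = 0.8304 kΩ.
V_A = 6.54 × 0.8304/32.63 = 0.1664 mV.
I(R3) = V_A / R3 = 0.1664/1.05 = 0.1585 µA.
(Equivalently: I_total = 0.2004 µA, then current-divider fraction G_k/ΣG = 0.7908.)

I ≈ 0.159 µA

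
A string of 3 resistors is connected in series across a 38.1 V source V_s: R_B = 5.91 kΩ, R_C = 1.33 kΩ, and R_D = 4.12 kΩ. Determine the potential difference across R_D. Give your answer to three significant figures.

Series total: ΣR = 5.91 + 1.33 + 4.12 = 11.36 kΩ.
By the voltage-divider rule, V = 38.1 × 4.120/11.36 = 13.82 V.

V ≈ 13.8 V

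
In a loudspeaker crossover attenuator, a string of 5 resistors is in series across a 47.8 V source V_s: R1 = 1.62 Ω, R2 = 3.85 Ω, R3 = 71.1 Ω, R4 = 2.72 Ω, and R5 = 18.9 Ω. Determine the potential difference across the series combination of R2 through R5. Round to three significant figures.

ΣR = 1.62 + 3.85 + 71.1 + 2.72 + 18.9 = 98.19 Ω.
R_{R2..R5} = 3.85 + 71.1 + 2.72 + 18.9 = 96.57 Ω.
V = V_s · R/ΣR = 47.8 × 0.9835 = 47.01 V.

V ≈ 47.0 V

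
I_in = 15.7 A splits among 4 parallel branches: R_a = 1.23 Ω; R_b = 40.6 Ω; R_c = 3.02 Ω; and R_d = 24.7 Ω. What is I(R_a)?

Total conductance ΣG = 1/1.23 + 1/40.6 + 1/3.02 + 1/24.7 = 1.209 (units of 1/Ω).
By the current-divider rule, I = I_in · G_k/ΣG = 15.7 × 0.6723 = 10.56 A.

I ≈ 10.6 A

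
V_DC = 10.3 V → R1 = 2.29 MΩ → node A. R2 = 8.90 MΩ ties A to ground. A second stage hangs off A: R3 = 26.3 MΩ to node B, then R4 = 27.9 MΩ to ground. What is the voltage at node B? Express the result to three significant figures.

Node A sees R2 in parallel with the series input of stage 2, R3 + R4 = 54.20 MΩ.
R2 ‖ (R3+R4) = 7.645 MΩ.
So V_A = 10.3 × 0.7695 = 7.926 V.
Stage 2 is unloaded, so V_B = V_A · R4/(R3+R4) = 7.926 × 27.9/54.20 = 4.080 V.

V_B ≈ 4.08 V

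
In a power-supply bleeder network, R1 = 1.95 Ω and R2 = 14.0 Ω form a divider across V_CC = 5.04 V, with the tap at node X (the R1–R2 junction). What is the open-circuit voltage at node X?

V_th ≈ 4.42 V

V_th is the unloaded tap voltage: V_CC · R2/(R1+R2) = 5.04 × 0.8777 = 4.424 V.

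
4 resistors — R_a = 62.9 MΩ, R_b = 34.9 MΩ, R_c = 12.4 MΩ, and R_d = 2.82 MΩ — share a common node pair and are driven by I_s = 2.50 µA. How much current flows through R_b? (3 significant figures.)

Conductances: ΣG = 1/62.9 + 1/34.9 + 1/12.4 + 1/2.82 = 0.4798 (1/MΩ).
R_b takes the fraction G_k/ΣG = 0.02865/0.4798 = 0.05972, so I = 2.50 × 0.05972 = 0.1493 µA.

I ≈ 0.149 µA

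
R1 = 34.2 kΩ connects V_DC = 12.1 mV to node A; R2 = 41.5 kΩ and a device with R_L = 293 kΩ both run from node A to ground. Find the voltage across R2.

V_out ≈ 6.23 mV

The load sits in parallel with R2, giving an effective lower resistance R2' = R2·R_L/(R2+R_L) = 36.35 kΩ.
Voltage divider with the loaded lower leg: V_out = 12.1 × 36.35/(34.2 + 36.35) = 12.1 × 0.5152 = 6.234 mV.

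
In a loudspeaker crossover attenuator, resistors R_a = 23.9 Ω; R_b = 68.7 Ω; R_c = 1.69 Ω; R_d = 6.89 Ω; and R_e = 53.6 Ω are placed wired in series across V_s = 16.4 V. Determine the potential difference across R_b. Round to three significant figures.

V ≈ 7.28 V

ΣR = 23.9 + 68.7 + 1.69 + 6.89 + 53.6 = 154.8 Ω.
By the voltage-divider rule, V = 16.4 × 68.70/154.8 = 7.279 V.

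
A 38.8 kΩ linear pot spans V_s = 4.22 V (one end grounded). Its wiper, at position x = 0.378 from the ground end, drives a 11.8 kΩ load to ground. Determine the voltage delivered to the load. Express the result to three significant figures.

V_out ≈ 0.900 V

Lower segment x·R_p = 14.67 kΩ; upper segment (1−x)·R_p = 24.13 kΩ.
(x·R_p) ‖ R_L = 6.539 kΩ.
Then V_out = V_s · 6.539/(24.13 + 6.539) = 0.8996 V.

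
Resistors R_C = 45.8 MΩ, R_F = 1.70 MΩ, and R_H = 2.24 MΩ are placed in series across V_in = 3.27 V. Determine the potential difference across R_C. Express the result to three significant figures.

V ≈ 3.01 V

Series total: ΣR = 45.8 + 1.70 + 2.24 = 49.74 MΩ.
By the voltage-divider rule, V = 3.27 × 45.80/49.74 = 3.011 V.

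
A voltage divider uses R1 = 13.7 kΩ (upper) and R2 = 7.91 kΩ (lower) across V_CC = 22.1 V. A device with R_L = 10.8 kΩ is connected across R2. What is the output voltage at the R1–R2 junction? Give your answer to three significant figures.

V_out ≈ 5.52 V

First combine the lower leg with the load: R2 ‖ R_L = 4.566 kΩ.
Voltage divider with the loaded lower leg: V_out = 22.1 × 4.566/(13.7 + 4.566) = 22.1 × 0.2500 = 5.524 V.
(Unloaded it would be 8.09 V; the load pulls it down.)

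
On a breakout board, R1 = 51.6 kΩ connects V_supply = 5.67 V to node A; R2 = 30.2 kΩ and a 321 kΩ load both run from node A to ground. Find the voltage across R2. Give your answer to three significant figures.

V_out ≈ 1.98 V

First combine the lower leg with the load: R2 ‖ R_L = 27.60 kΩ.
Voltage divider with the loaded lower leg: V_out = 5.67 × 27.60/(51.6 + 27.60) = 5.67 × 0.3485 = 1.976 V.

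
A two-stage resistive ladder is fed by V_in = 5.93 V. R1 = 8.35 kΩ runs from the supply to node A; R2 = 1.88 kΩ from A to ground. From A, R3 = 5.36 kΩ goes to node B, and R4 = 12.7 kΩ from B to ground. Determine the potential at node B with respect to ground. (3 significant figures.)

V_B ≈ 0.706 V

Looking into the second stage from A: R3 + R4 = 18.06 kΩ appears in parallel with R2.
R2 ‖ (R3+R4) = 1.703 kΩ.
So V_A = 5.93 × 0.1694 = 1.004 V.
V_B = V_A × 0.7032 = 0.7063 V.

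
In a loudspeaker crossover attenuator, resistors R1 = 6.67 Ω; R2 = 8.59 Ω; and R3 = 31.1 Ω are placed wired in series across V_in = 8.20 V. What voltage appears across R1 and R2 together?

V ≈ 2.70 V

Total series resistance ΣR = 6.67 + 8.59 + 31.1 = 46.36 Ω.
R_{R1..R2} = 6.67 + 8.59 = 15.26 Ω.
By the voltage-divider rule, V = 8.20 × 15.26/46.36 = 2.699 V.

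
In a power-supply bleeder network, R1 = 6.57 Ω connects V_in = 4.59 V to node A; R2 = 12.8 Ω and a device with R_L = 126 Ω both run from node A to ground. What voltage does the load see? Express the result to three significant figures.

V_out ≈ 2.93 V

First combine the lower leg with the load: R2 ‖ R_L = 11.62 Ω.
Now apply the divider: V_out = 4.59 × 0.6388 = 2.932 V.
(Unloaded it would be 3.03 V; the load pulls it down.)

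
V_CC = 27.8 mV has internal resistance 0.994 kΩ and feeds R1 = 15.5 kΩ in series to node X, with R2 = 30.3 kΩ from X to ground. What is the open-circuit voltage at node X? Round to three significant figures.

R1' = 0.994 + 15.5 = 16.49 kΩ (source resistance + R1).
V_th is the unloaded tap voltage: V_CC · R2/(R1'+R2) = 27.8 × 0.6475 = 18.00 mV.

V_th ≈ 18.0 mV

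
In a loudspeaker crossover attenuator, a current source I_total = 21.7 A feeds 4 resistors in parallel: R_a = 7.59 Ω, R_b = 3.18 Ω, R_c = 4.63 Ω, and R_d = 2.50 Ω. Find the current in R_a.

I ≈ 2.69 A

ΣG = 1/7.59 + 1/3.18 + 1/4.63 + 1/2.50 = 1.062.
Current divider: I(R_a) = I_total · G_k/ΣG = 21.7 × (0.1318/1.062) = 21.7 × 0.1240 = 2.692 A.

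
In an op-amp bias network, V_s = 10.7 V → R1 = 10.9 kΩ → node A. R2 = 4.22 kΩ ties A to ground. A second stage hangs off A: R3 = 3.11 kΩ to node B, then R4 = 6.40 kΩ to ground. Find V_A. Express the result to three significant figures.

V_A ≈ 2.26 V

Looking into the second stage from A: R3 + R4 = 9.510 kΩ appears in parallel with R2.
Effective lower resistance at A: R2 ‖ 9.510 = 2.923 kΩ.
V_A = 10.7 × 2.923/(10.9 + 2.923) = 2.263 V.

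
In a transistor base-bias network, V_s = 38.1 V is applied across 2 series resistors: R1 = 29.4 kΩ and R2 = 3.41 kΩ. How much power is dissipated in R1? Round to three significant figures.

P ≈ 39.6 mW

The common current is I = 38.1/32.81 = 1.161 mA.
V(R1) = I·R = 34.14 V; P = V·I = 34.14 × 1.161 = 39.64 mW.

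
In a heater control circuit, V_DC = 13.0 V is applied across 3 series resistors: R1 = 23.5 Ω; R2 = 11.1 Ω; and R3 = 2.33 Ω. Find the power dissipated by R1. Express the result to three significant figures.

ΣR = 36.93 Ω → I = 13.0/36.93 = 0.3520 A.
V(R1) = I·R = 8.272 V; P = V·I = 8.272 × 0.3520 = 2.912 W.

P ≈ 2.91 W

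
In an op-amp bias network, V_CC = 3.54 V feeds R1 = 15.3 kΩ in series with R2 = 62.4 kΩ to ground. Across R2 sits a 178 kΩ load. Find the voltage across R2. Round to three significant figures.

V_out ≈ 2.66 V

First combine the lower leg with the load: R2 ‖ R_L = 46.20 kΩ.
Voltage divider with the loaded lower leg: V_out = 3.54 × 46.20/(15.3 + 46.20) = 3.54 × 0.7512 = 2.659 V.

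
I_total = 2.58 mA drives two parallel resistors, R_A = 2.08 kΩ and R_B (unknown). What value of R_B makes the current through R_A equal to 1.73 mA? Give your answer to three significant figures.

R_B ≈ 4.23 kΩ

Two-branch current divider: I_A = I_total · R_B/(R_A + R_B).
With f = 0.6705, R_B = R_A · f/(1−f) = 2.08 × 2.035 = 4.233 kΩ.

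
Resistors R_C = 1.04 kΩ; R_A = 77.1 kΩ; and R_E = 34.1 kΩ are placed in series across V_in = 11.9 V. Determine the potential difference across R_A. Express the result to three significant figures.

ΣR = 1.04 + 77.1 + 34.1 = 112.2 kΩ.
V = V_in · R/ΣR = 11.9 × 0.6869 = 8.174 V.

V ≈ 8.17 V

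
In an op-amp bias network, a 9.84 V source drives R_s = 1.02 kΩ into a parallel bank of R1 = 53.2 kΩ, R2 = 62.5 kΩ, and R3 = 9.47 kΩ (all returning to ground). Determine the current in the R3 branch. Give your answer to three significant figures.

I ≈ 0.909 mA

Parallel bank: R_p = 1/(1/53.2 + 1/62.5 + 1/9.47) = 7.123 kΩ.
Node voltage V_A = V_supply · R_p/(R_s + R_p) = 9.84 × 0.8747 = 8.607 V.
I(R3) = V_A / R3 = 8.607/9.47 = 0.9089 mA.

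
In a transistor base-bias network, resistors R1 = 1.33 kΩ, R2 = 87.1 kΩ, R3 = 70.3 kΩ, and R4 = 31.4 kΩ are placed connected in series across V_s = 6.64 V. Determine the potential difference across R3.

V ≈ 2.46 V

Series total: ΣR = 1.33 + 87.1 + 70.3 + 31.4 = 190.1 kΩ.
By the voltage-divider rule, V = 6.64 × 70.30/190.1 = 2.455 V.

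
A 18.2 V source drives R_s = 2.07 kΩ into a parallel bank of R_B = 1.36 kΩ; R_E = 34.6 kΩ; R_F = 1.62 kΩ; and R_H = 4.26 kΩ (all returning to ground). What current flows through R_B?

I ≈ 3.08 mA

Parallel bank: R_p = 1/(1/1.36 + 1/34.6 + 1/1.62 + 1/4.26) = 0.6187 kΩ.
V_A by voltage divider: V_A = 18.2 × 0.6187/(2.07 + 0.6187) = 4.188 V.
I(R_B) = V_A / R_B = 4.188/1.36 = 3.080 mA.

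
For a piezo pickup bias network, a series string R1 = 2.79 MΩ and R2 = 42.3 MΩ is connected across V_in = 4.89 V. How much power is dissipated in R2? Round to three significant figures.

P ≈ 0.498 µW

The common current is I = 4.89/45.09 = 0.1084 µA.
P(R2) = I²·R2 = (0.1084)² × 42.3 = 0.4975 µW.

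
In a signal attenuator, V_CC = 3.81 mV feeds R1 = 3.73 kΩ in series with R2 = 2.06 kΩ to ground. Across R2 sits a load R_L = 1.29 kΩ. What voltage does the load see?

The load sits in parallel with R2, giving an effective lower resistance R2' = R2·R_L/(R2+R_L) = 0.7933 kΩ.
Voltage divider with the loaded lower leg: V_out = 3.81 × 0.7933/(3.73 + 0.7933) = 3.81 × 0.1754 = 0.6682 mV.
(Unloaded it would be 1.36 mV; the load pulls it down.)

V_out ≈ 0.668 mV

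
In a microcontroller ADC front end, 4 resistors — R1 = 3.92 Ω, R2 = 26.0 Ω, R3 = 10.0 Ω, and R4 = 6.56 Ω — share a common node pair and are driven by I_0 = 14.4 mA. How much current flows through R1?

I ≈ 6.73 mA

ΣG = 1/3.92 + 1/26.0 + 1/10.0 + 1/6.56 = 0.5460.
By the current-divider rule, I = I_0 · G_k/ΣG = 14.4 × 0.4672 = 6.728 mA.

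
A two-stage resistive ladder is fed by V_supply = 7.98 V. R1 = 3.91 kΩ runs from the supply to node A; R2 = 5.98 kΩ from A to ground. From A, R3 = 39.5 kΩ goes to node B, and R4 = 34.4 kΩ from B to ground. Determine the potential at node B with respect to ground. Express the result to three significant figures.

Node A sees R2 in parallel with the series input of stage 2, R3 + R4 = 73.90 kΩ.
R2 ‖ (R3+R4) = 5.532 kΩ.
So V_A = 7.98 × 0.5859 = 4.676 V.
Then the unloaded second divider: V_B = V_A × R4/(R3+R4) = 4.676 × 0.4655 = 2.176 V.

V_B ≈ 2.18 V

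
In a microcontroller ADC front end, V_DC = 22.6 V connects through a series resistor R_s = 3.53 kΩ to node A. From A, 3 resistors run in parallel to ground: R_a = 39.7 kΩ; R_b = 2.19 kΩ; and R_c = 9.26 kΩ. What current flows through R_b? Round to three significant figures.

Combine the parallel branches: R_p = (1/39.7 + 1/2.19 + 1/9.26)⁻¹ = 1.695 kΩ.
V_A by voltage divider: V_A = 22.6 × 1.695/(3.53 + 1.695) = 7.333 V.
Branch current I = V_A/R_b = 7.333/2.19 = 3.348 mA.

I ≈ 3.35 mA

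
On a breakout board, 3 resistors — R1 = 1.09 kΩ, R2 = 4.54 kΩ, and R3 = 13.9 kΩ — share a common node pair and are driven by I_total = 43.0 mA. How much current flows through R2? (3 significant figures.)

I ≈ 7.83 mA

ΣG = 1/1.09 + 1/4.54 + 1/13.9 = 1.210.
By the current-divider rule, I = I_total · G_k/ΣG = 43.0 × 0.1821 = 7.830 mA.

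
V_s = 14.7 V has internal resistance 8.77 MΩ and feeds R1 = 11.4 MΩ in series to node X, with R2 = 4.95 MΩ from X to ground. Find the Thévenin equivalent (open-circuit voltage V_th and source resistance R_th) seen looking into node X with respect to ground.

R1' = 8.77 + 11.4 = 20.17 MΩ (source resistance + R1).
V_th is the unloaded tap voltage: V_s · R2/(R1'+R2) = 14.7 × 0.1971 = 2.897 V.
With V_s suppressed (replaced by a short), R_th = R1' ‖ R2 = (20.17 × 4.95)/(20.17 + 4.95) = 3.975 MΩ.

V_th ≈ 2.90 V, R_th ≈ 3.97 MΩ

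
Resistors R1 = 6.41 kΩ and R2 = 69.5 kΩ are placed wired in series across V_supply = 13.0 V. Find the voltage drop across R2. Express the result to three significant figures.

Series total: ΣR = 6.41 + 69.5 = 75.91 kΩ.
V = V_supply · R/ΣR = 13.0 × 0.9156 = 11.90 V.

V ≈ 11.9 V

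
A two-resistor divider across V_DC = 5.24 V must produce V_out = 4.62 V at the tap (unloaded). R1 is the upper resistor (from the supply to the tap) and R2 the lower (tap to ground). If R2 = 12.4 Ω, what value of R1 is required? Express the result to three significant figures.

V_out/V_DC = R2/(R1+R2) = 0.8817.
R1 = R2·(1/k − 1) = 12.4 × 0.1342 = 1.664 Ω.

R1 ≈ 1.66 Ω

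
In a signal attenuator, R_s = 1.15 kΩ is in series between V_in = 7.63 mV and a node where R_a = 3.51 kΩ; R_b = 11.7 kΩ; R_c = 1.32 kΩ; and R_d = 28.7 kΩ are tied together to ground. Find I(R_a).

Parallel bank: R_p = 1/(1/3.51 + 1/11.7 + 1/1.32 + 1/28.7) = 0.8600 kΩ.
Node voltage V_A = V_in · R_p/(R_s + R_p) = 7.63 × 0.4279 = 3.265 mV.
I(R_a) = V_A / R_a = 3.265/3.51 = 0.9301 µA.

I ≈ 0.930 µA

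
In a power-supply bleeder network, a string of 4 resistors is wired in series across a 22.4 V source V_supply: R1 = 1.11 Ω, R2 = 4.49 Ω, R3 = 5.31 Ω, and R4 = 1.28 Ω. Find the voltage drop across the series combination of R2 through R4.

Series total: ΣR = 1.11 + 4.49 + 5.31 + 1.28 = 12.19 Ω.
R_{R2..R4} = 4.49 + 5.31 + 1.28 = 11.08 Ω.
V = V_supply · R/ΣR = 22.4 × 0.9089 = 20.36 V.

V ≈ 20.4 V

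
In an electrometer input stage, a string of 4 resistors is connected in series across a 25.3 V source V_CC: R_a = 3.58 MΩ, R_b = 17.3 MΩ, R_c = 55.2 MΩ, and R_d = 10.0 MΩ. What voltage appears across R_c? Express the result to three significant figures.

Series total: ΣR = 3.58 + 17.3 + 55.2 + 10.0 = 86.08 MΩ.
By the voltage-divider rule, V = 25.3 × 55.20/86.08 = 16.22 V.

V ≈ 16.2 V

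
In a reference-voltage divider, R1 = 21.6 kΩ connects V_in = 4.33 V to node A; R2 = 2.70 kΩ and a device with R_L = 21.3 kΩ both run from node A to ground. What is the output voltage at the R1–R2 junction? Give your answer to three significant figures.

V_out ≈ 0.432 V

The load sits in parallel with R2, giving an effective lower resistance R2' = R2·R_L/(R2+R_L) = 2.396 kΩ.
Voltage divider with the loaded lower leg: V_out = 4.33 × 2.396/(21.6 + 2.396) = 4.33 × 0.09986 = 0.4324 V.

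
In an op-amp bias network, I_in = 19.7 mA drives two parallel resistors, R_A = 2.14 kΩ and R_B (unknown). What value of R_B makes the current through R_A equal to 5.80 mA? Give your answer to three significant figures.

R_B ≈ 0.893 kΩ

The fraction through R_A equals R_B/(R_A+R_B).
With f = 0.2944, R_B = R_A · f/(1−f) = 2.14 × 0.4173 = 0.8929 kΩ.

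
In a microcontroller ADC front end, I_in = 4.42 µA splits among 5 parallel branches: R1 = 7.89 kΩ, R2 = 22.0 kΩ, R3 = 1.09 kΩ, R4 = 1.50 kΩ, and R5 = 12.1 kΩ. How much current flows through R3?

Conductances: ΣG = 1/7.89 + 1/22.0 + 1/1.09 + 1/1.50 + 1/12.1 = 1.839 (1/kΩ).
Current divider: I(R3) = I_in · G_k/ΣG = 4.42 × (0.9174/1.839) = 4.42 × 0.4989 = 2.205 µA.

I ≈ 2.21 µA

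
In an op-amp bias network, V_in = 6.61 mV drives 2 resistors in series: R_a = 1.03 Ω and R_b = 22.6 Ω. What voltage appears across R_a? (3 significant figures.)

V ≈ 0.288 mV

ΣR = 1.03 + 22.6 = 23.63 Ω.
By the voltage-divider rule, V = 6.61 × 1.030/23.63 = 0.2881 mV.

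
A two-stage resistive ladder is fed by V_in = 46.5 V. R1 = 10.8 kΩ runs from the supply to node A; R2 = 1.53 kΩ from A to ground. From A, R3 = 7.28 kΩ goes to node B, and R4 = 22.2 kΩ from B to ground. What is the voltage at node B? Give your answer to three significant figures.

Node A sees R2 in parallel with the series input of stage 2, R3 + R4 = 29.48 kΩ.
R2 ‖ (R3+R4) = 1.455 kΩ.
V_A = 46.5 × 1.455/(10.8 + 1.455) = 5.519 V.
Then the unloaded second divider: V_B = V_A × R4/(R3+R4) = 5.519 × 0.7531 = 4.156 V.

V_B ≈ 4.16 V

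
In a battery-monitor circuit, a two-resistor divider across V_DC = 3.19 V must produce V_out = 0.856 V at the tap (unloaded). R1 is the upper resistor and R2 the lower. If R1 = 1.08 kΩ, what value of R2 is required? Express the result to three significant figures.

The divider ratio is R2/(R1+R2) = 0.856/3.19 = 0.2683.
R2 = R1 · 0.2683/(1 − 0.2683) = 0.3961 kΩ.

R2 ≈ 0.396 kΩ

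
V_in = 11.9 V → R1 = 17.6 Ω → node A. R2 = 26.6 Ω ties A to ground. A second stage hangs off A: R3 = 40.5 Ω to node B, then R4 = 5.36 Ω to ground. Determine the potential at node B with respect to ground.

V_B ≈ 0.680 V

Looking into the second stage from A: R3 + R4 = 45.86 Ω appears in parallel with R2.
R2 ‖ (R3+R4) = 16.84 Ω.
V_A = 11.9 × 16.84/(17.6 + 16.84) = 5.818 V.
Stage 2 is unloaded, so V_B = V_A · R4/(R3+R4) = 5.818 × 5.36/45.86 = 0.6800 V.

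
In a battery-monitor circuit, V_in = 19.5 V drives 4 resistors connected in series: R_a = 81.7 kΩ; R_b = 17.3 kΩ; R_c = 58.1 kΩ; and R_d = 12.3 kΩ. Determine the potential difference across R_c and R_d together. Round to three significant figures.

V ≈ 8.10 V

Series total: ΣR = 81.7 + 17.3 + 58.1 + 12.3 = 169.4 kΩ.
R_{R_c..R_d} = 58.1 + 12.3 = 70.40 kΩ.
V = V_in · R/ΣR = 19.5 × 0.4156 = 8.104 V.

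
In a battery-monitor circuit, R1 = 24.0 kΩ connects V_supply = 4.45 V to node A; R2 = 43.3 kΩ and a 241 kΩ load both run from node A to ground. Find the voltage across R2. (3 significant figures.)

R2 ‖ R_L = (43.3 × 241)/(43.3 + 241) = 36.71 kΩ.
Then V_out = V_supply · R2'/(R1 + R2') = 4.45 × 36.71/60.71 = 2.691 V.

V_out ≈ 2.69 V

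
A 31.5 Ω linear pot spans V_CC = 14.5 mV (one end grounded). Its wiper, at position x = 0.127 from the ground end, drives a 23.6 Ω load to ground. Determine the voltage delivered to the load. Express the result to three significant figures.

V_out ≈ 1.60 mV

The pot divides into 27.50 Ω above the wiper and 4.000 Ω below.
(x·R_p) ‖ R_L = 3.421 Ω.
Then V_out = V_CC · 3.421/(27.50 + 3.421) = 1.604 mV.
(Unloaded: V_out = x·V_CC = 1.84 mV.)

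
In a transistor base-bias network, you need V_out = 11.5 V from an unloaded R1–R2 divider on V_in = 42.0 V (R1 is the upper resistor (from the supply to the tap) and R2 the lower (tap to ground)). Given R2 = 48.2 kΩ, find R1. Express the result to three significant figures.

R1 ≈ 128 kΩ

The divider ratio is R2/(R1+R2) = 11.5/42.0 = 0.2738.
R1 = R2·(1/k − 1) = 48.2 × 2.652 = 127.8 kΩ.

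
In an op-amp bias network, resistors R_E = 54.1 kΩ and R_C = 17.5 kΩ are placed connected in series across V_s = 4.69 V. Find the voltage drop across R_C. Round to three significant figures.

Total series resistance ΣR = 54.1 + 17.5 = 71.60 kΩ.
By the voltage-divider rule, V = 4.69 × 17.50/71.60 = 1.146 V.

V ≈ 1.15 V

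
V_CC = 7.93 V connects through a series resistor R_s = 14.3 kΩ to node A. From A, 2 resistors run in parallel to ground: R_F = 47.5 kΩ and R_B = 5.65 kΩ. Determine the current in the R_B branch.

Parallel bank: R_p = 1/(1/47.5 + 1/5.65) = 5.049 kΩ.
V_A = 7.93 × 5.049/19.35 = 2.069 V.
Branch current I = V_A/R_B = 2.069/5.65 = 0.3663 mA.
(Check via current divider: I_total = 0.4098 mA; share G_k/ΣG = 0.8937 → same result.)

I ≈ 0.366 mA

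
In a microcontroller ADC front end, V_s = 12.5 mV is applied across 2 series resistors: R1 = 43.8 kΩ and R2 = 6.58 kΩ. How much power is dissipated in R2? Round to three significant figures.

P ≈ 0.405 nW

Series current I = V_s/ΣR = 12.5/50.38 = 0.2481 µA.
P(R2) = I²·R2 = (0.2481)² × 6.58 = 0.4051 nW.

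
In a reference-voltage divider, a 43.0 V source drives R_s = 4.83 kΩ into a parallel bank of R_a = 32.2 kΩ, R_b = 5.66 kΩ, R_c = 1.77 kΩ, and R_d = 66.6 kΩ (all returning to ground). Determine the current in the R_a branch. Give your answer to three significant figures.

I ≈ 0.278 mA

Combine the parallel branches: R_p = (1/32.2 + 1/5.66 + 1/1.77 + 1/66.6)⁻¹ = 1.269 kΩ.
V_A = 43.0 × 1.269/6.099 = 8.950 V.
Branch current I = V_A/R_a = 8.950/32.2 = 0.2779 mA.
(Equivalently: I_total = 7.050 mA, then current-divider fraction G_k/ΣG = 0.03942.)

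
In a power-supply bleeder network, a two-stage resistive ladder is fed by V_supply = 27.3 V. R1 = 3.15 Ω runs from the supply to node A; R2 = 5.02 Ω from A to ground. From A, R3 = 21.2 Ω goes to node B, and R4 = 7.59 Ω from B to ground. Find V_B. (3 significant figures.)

V_B ≈ 4.14 V

Node A sees R2 in parallel with the series input of stage 2, R3 + R4 = 28.79 Ω.
R2 ‖ (R3+R4) = 4.275 Ω.
V_A = 27.3 × 4.275/(3.15 + 4.275) = 15.72 V.
Stage 2 is unloaded, so V_B = V_A · R4/(R3+R4) = 15.72 × 7.59/28.79 = 4.144 V.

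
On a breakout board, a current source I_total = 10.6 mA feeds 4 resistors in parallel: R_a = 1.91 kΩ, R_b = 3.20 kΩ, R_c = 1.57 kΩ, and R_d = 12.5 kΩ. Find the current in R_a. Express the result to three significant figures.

I ≈ 3.57 mA

Total conductance ΣG = 1/1.91 + 1/3.20 + 1/1.57 + 1/12.5 = 1.553 (units of 1/kΩ).
R_a takes the fraction G_k/ΣG = 0.5236/1.553 = 0.3371, so I = 10.6 × 0.3371 = 3.574 mA.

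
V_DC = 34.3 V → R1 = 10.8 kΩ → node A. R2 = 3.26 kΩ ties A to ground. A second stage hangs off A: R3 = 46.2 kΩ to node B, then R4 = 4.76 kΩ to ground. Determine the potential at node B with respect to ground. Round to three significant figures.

V_B ≈ 0.708 V

Looking into the second stage from A: R3 + R4 = 50.96 kΩ appears in parallel with R2.
Effective lower resistance at A: R2 ‖ 50.96 = 3.064 kΩ.
V_A = 34.3 × 3.064/(10.8 + 3.064) = 7.580 V.
Then the unloaded second divider: V_B = V_A × R4/(R3+R4) = 7.580 × 0.09341 = 0.7081 V.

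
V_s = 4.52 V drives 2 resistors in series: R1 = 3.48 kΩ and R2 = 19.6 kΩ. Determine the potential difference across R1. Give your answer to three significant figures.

V ≈ 0.682 V

Total series resistance ΣR = 3.48 + 19.6 = 23.08 kΩ.
By the voltage-divider rule, V = 4.52 × 3.480/23.08 = 0.6815 V.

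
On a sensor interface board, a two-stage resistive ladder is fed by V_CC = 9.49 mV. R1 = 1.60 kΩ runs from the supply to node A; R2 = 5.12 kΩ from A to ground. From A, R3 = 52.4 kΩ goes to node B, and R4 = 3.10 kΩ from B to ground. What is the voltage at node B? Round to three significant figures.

V_B ≈ 0.395 mV

Looking into the second stage from A: R3 + R4 = 55.50 kΩ appears in parallel with R2.
Effective lower resistance at A: R2 ‖ 55.50 = 4.688 kΩ.
First divider: V_A = V_CC · 4.688/(1.60 + 4.688) = 7.075 mV.
Stage 2 is unloaded, so V_B = V_A · R4/(R3+R4) = 7.075 × 3.10/55.50 = 0.3952 mV.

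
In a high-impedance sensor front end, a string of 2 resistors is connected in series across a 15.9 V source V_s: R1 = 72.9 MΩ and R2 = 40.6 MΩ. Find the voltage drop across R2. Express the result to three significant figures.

Series total: ΣR = 72.9 + 40.6 = 113.5 MΩ.
Voltage divider: V = V_s · (40.60 / 113.5) = 15.9 × 0.3577 = 5.688 V.

V ≈ 5.69 V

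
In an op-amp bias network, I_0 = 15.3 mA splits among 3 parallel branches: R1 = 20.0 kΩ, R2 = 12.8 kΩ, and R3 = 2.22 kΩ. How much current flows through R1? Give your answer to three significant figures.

ΣG = 1/20.0 + 1/12.8 + 1/2.22 = 0.5786.
R1 takes the fraction G_k/ΣG = 0.05000/0.5786 = 0.08642, so I = 15.3 × 0.08642 = 1.322 mA.

I ≈ 1.32 mA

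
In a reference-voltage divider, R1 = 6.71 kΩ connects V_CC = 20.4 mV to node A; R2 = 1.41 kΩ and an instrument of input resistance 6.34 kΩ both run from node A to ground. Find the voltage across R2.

R2 ‖ R_L = (1.41 × 6.34)/(1.41 + 6.34) = 1.153 kΩ.
Voltage divider with the loaded lower leg: V_out = 20.4 × 1.153/(6.71 + 1.153) = 20.4 × 0.1467 = 2.992 mV.

V_out ≈ 2.99 mV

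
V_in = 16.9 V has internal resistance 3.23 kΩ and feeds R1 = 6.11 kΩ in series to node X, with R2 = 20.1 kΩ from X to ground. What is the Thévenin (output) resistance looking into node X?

R1' = 3.23 + 6.11 = 9.340 kΩ (source resistance + R1).
Zeroing V_in shorts the top of R1' to ground, so R_th = R1' ‖ R2 = 6.377 kΩ.

R_th ≈ 6.38 kΩ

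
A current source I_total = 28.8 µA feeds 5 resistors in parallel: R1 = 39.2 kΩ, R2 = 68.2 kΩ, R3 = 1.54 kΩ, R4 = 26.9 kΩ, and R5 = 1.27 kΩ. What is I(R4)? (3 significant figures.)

Total conductance ΣG = 1/39.2 + 1/68.2 + 1/1.54 + 1/26.9 + 1/1.27 = 1.514 (units of 1/kΩ).
By the current-divider rule, I = I_total · G_k/ΣG = 28.8 × 0.02455 = 0.7071 µA.

I ≈ 0.707 µA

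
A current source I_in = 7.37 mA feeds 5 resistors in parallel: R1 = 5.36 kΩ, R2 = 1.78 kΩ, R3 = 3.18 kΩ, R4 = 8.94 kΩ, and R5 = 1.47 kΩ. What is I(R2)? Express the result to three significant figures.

I ≈ 2.23 mA

Total conductance ΣG = 1/5.36 + 1/1.78 + 1/3.18 + 1/8.94 + 1/1.47 = 1.855 (units of 1/kΩ).
Current divider: I(R2) = I_in · G_k/ΣG = 7.37 × (0.5618/1.855) = 7.37 × 0.3029 = 2.232 mA.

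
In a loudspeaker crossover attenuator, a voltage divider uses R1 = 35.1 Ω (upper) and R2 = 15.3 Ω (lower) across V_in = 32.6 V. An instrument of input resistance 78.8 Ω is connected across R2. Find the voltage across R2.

The load sits in parallel with R2, giving an effective lower resistance R2' = R2·R_L/(R2+R_L) = 12.81 Ω.
Now apply the divider: V_out = 32.6 × 0.2674 = 8.718 V.
(Unloaded it would be 9.90 V; the load pulls it down.)

V_out ≈ 8.72 V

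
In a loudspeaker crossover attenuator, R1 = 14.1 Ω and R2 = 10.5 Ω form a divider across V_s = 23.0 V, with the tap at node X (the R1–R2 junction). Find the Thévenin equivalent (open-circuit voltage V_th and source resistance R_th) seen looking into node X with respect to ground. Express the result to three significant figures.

V_th ≈ 9.82 V, R_th ≈ 6.02 Ω

V_th is the unloaded tap voltage: V_s · R2/(R1+R2) = 23.0 × 0.4268 = 9.817 V.
With V_s suppressed (replaced by a short), R_th = R1 ‖ R2 = (14.10 × 10.5)/(14.10 + 10.5) = 6.018 Ω.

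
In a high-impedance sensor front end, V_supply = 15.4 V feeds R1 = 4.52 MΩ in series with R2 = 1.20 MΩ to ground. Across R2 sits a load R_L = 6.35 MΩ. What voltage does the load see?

R2 ‖ R_L = (1.20 × 6.35)/(1.20 + 6.35) = 1.009 MΩ.
Then V_out = V_supply · R2'/(R1 + R2') = 15.4 × 1.009/5.529 = 2.811 V.
(Unloaded it would be 3.23 V; the load pulls it down.)

V_out ≈ 2.81 V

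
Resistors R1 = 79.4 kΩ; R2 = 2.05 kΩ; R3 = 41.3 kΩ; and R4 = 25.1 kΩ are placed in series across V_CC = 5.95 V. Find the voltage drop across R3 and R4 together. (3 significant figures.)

Series total: ΣR = 79.4 + 2.05 + 41.3 + 25.1 = 147.8 kΩ.
R_{R3..R4} = 41.3 + 25.1 = 66.40 kΩ.
Voltage divider: V = V_CC · (66.40 / 147.8) = 5.95 × 0.4491 = 2.672 V.

V ≈ 2.67 V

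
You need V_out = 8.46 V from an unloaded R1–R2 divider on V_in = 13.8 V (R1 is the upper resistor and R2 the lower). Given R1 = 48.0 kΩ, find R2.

Required fraction k = V_out/V_in = 0.6130.
R2 = R1 · 0.6130/(1 − 0.6130) = 76.04 kΩ.

R2 ≈ 76.0 kΩ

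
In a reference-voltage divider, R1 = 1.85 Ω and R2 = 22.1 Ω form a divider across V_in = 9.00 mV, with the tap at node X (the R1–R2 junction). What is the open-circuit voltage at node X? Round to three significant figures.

V_th ≈ 8.30 mV

Open-circuit (no load on X): V_th = V_in · R2/(R1 + R2) = 9.00 × 22.1/(1.850 + 22.1) = 8.305 mV.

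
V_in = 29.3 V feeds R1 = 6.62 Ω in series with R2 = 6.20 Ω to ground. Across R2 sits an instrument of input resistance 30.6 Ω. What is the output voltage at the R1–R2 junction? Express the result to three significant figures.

The load sits in parallel with R2, giving an effective lower resistance R2' = R2·R_L/(R2+R_L) = 5.155 Ω.
Then V_out = V_in · R2'/(R1 + R2') = 29.3 × 5.155/11.78 = 12.83 V.

V_out ≈ 12.8 V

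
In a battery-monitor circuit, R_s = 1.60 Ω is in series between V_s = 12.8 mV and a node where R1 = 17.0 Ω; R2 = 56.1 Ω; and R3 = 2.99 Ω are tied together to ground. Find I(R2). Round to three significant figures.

I ≈ 0.138 mA

Parallel bank: R_p = 1/(1/17.0 + 1/56.1 + 1/2.99) = 2.433 Ω.
V_A = 12.8 × 2.433/4.033 = 7.721 mV.
I(R2) = V_A / R2 = 7.721/56.1 = 0.1376 mA.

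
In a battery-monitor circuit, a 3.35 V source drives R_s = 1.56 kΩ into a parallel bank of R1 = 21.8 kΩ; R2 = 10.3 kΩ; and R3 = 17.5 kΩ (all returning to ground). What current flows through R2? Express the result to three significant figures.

I ≈ 0.248 mA

Equivalent of the parallel group: R_p = 4.997 kΩ.
Node voltage V_A = V_CC · R_p/(R_s + R_p) = 3.35 × 0.7621 = 2.553 V.
Branch current I = V_A/R2 = 2.553/10.3 = 0.2479 mA.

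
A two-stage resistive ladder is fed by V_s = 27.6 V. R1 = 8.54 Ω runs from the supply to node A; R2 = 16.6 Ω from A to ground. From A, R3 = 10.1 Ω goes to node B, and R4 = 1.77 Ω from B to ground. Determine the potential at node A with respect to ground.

V_A ≈ 12.4 V

Looking into the second stage from A: R3 + R4 = 11.87 Ω appears in parallel with R2.
Effective lower resistance at A: R2 ‖ 11.87 = 6.921 Ω.
First divider: V_A = V_s · 6.921/(8.54 + 6.921) = 12.35 V.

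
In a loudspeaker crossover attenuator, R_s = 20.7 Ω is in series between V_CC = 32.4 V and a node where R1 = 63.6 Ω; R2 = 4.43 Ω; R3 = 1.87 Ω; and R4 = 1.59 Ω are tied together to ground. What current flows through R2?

I ≈ 0.243 A

Parallel bank: R_p = 1/(1/63.6 + 1/4.43 + 1/1.87 + 1/1.59) = 0.7117 Ω.
V_A = 32.4 × 0.7117/21.41 = 1.077 V.
Branch current I = V_A/R2 = 1.077/4.43 = 0.2431 A.
(Equivalently: I_total = 1.513 A, then current-divider fraction G_k/ΣG = 0.1606.)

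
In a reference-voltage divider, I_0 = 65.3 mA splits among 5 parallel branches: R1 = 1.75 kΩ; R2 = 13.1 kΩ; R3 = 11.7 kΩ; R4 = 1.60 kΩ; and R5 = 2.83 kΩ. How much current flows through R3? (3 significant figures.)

I ≈ 3.26 mA

ΣG = 1/1.75 + 1/13.1 + 1/11.7 + 1/1.60 + 1/2.83 = 1.712.
R3 takes the fraction G_k/ΣG = 0.08547/1.712 = 0.04994, so I = 65.3 × 0.04994 = 3.261 mA.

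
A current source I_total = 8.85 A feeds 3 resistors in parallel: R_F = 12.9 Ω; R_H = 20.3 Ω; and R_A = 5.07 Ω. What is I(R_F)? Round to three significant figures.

Conductances: ΣG = 1/12.9 + 1/20.3 + 1/5.07 = 0.3240 (1/Ω).
By the current-divider rule, I = I_total · G_k/ΣG = 8.85 × 0.2392 = 2.117 A.

I ≈ 2.12 A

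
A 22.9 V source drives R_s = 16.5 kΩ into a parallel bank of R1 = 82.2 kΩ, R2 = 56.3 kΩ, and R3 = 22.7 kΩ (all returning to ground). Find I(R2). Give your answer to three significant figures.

Parallel bank: R_p = 1/(1/82.2 + 1/56.3 + 1/22.7) = 13.52 kΩ.
V_A by voltage divider: V_A = 22.9 × 13.52/(16.5 + 13.52) = 10.31 V.
Branch current I = V_A/R2 = 10.31/56.3 = 0.1832 mA.

I ≈ 0.183 mA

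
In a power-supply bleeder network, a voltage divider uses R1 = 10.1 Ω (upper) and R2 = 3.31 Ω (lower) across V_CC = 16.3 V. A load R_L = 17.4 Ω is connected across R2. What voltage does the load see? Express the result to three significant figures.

The load sits in parallel with R2, giving an effective lower resistance R2' = R2·R_L/(R2+R_L) = 2.781 Ω.
Then V_out = V_CC · R2'/(R1 + R2') = 16.3 × 2.781/12.88 = 3.519 V.

V_out ≈ 3.52 V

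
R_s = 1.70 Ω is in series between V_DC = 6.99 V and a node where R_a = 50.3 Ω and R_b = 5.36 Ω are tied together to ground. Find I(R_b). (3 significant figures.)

I ≈ 0.965 A

Equivalent of the parallel group: R_p = 4.844 Ω.
V_A by voltage divider: V_A = 6.99 × 4.844/(1.70 + 4.844) = 5.174 V.
I(R_b) = V_A / R_b = 5.174/5.36 = 0.9653 A.
(Check via current divider: I_total = 1.068 A; share G_k/ΣG = 0.9037 → same result.)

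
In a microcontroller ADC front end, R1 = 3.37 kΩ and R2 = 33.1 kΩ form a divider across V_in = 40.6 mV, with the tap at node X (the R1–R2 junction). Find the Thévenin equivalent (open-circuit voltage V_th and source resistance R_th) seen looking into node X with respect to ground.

V_th ≈ 36.8 mV, R_th ≈ 3.06 kΩ

Open-circuit (no load on X): V_th = V_in · R2/(R1 + R2) = 40.6 × 33.1/(3.370 + 33.1) = 36.85 mV.
Zeroing V_in shorts the top of R1 to ground, so R_th = R1 ‖ R2 = 3.059 kΩ.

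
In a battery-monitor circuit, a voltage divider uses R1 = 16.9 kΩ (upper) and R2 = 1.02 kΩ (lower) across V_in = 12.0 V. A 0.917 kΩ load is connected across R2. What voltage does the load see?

V_out ≈ 0.333 V

First combine the lower leg with the load: R2 ‖ R_L = 0.4829 kΩ.
Voltage divider with the loaded lower leg: V_out = 12.0 × 0.4829/(16.9 + 0.4829) = 12.0 × 0.02778 = 0.3333 V.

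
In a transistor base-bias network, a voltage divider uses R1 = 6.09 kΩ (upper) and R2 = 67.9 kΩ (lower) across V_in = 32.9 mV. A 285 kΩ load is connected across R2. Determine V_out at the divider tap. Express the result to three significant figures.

V_out ≈ 29.6 mV

First combine the lower leg with the load: R2 ‖ R_L = 54.84 kΩ.
Then V_out = V_in · R2'/(R1 + R2') = 32.9 × 54.84/60.93 = 29.61 mV.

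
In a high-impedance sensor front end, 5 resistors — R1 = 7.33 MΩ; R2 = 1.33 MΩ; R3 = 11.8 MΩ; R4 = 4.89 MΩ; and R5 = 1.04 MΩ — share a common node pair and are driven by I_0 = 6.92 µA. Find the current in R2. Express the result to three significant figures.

Conductances: ΣG = 1/7.33 + 1/1.33 + 1/11.8 + 1/4.89 + 1/1.04 = 2.139 (1/MΩ).
By the current-divider rule, I = I_0 · G_k/ΣG = 6.92 × 0.3515 = 2.432 µA.

I ≈ 2.43 µA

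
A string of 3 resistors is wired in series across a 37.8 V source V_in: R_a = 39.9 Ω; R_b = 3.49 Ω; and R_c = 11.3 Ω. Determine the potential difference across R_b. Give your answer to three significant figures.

V ≈ 2.41 V

Total series resistance ΣR = 39.9 + 3.49 + 11.3 = 54.69 Ω.
Voltage divider: V = V_in · (3.490 / 54.69) = 37.8 × 0.06381 = 2.412 V.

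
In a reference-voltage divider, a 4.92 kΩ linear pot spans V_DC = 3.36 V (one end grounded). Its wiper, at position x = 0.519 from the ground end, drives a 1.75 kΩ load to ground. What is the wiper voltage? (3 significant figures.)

Lower segment x·R_p = 2.553 kΩ; upper segment (1−x)·R_p = 2.367 kΩ.
Lower segment in parallel with the load: 2.553 ‖ 1.75 = 1.038 kΩ.
Loaded-divider output: V_out = 3.36 × 0.3050 = 1.025 V.
(Unloaded: V_out = x·V_DC = 1.74 V.)

V_out ≈ 1.02 V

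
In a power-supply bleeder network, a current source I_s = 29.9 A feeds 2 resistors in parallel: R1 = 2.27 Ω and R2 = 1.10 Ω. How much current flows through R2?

I ≈ 20.1 A

Two-branch current divider: I_k = I_s · R_other/(R_1 + R_2).
So I = 29.9 × 2.27/3.370 = 20.14 A.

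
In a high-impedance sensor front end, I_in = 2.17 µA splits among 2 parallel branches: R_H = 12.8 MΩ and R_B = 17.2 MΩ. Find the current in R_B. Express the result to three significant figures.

With just two branches, the current splits inversely with resistance.
I(R_B) = 2.17 × 12.8/(12.8 + 17.2) = 2.17 × 0.4267 = 0.9259 µA.

I ≈ 0.926 µA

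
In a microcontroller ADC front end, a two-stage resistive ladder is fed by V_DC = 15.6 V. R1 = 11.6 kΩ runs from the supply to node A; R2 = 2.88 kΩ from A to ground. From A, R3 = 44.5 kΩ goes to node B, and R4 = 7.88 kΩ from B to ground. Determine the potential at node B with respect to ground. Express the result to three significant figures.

V_B ≈ 0.447 V

Looking into the second stage from A: R3 + R4 = 52.38 kΩ appears in parallel with R2.
R2 ‖ (R3+R4) = 2.730 kΩ.
V_A = 15.6 × 2.730/(11.6 + 2.730) = 2.972 V.
Then the unloaded second divider: V_B = V_A × R4/(R3+R4) = 2.972 × 0.1504 = 0.4471 V.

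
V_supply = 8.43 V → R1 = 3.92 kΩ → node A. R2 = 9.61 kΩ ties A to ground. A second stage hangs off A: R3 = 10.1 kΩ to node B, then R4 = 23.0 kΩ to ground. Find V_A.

V_A ≈ 5.52 V

Looking into the second stage from A: R3 + R4 = 33.10 kΩ appears in parallel with R2.
Effective lower resistance at A: R2 ‖ 33.10 = 7.448 kΩ.
So V_A = 8.43 × 0.6552 = 5.523 V.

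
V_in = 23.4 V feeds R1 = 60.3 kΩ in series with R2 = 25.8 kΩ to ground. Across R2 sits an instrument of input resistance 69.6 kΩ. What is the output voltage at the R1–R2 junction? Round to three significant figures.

The load sits in parallel with R2, giving an effective lower resistance R2' = R2·R_L/(R2+R_L) = 18.82 kΩ.
Then V_out = V_in · R2'/(R1 + R2') = 23.4 × 18.82/79.12 = 5.567 V.
(Unloaded it would be 7.01 V; the load pulls it down.)

V_out ≈ 5.57 V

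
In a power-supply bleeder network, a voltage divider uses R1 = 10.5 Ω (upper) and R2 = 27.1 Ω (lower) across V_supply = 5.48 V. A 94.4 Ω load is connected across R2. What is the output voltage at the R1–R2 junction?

R2 ‖ R_L = (27.1 × 94.4)/(27.1 + 94.4) = 21.06 Ω.
Now apply the divider: V_out = 5.48 × 0.6673 = 3.657 V.
(Unloaded it would be 3.95 V; the load pulls it down.)

V_out ≈ 3.66 V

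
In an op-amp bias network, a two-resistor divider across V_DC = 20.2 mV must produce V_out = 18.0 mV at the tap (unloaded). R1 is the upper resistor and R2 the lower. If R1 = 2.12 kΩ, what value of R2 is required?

V_out/V_DC = R2/(R1+R2) = 0.8911.
So R2 = R1 · V_out/(V_DC − V_out) = 2.12 × 18.0/(20.2 − 18.0) = 2.12 × 8.182 = 17.35 kΩ.

R2 ≈ 17.3 kΩ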